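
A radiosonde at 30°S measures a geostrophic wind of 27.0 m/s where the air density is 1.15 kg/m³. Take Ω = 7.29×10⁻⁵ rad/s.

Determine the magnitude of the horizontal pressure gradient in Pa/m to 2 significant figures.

Coriolis parameter at 30°S:
f = 2Ω sin φ = 2 × 7.29×10⁻⁵ × sin 30° = 7.29×10⁻⁵ s⁻¹
Geostrophic balance rearranged: |∂P/∂n| = f ρ V_g
|∂P/∂n| = 7.29×10⁻⁵ × 1.15 × 27.0 = 2.26×10⁻³ Pa/m

2.3×10⁻³ Pa/m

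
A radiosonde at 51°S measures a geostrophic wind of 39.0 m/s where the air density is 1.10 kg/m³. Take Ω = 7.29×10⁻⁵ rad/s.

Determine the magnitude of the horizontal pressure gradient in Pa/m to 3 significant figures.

Coriolis parameter at 51°S:
f = 2Ω sin φ = 2 × 7.29×10⁻⁵ × sin 51° = 1.13×10⁻⁴ s⁻¹
Geostrophic balance rearranged: |∂P/∂n| = f ρ V_g
|∂P/∂n| = 1.13×10⁻⁴ × 1.10 × 39.0 = 4.86×10⁻³ Pa/m

4.86×10⁻³ Pa/m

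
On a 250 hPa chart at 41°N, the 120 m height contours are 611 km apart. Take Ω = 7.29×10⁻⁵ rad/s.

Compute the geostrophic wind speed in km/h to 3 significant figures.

Coriolis parameter at 41°N:
f = 2Ω sin φ = 2 × 7.29×10⁻⁵ × sin 41° = 9.57×10⁻⁵ s⁻¹
Height gradient: |∂Z/∂n| = 120 m / 611000 m = 1.96×10⁻⁴
On a pressure surface, geostrophic balance gives V_g = (g/f)|∂Z/∂n|:
V_g = 9.81 × 1.96×10⁻⁴ / 9.57×10⁻⁵ = 20.1 m/s
Converting: 20.1 m/s × 3.6 = 72.5 km/h

72.5 km/h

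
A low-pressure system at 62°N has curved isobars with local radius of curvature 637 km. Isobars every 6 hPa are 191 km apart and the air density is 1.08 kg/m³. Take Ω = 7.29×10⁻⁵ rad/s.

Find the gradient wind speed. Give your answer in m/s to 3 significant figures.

18.4 m/s

Coriolis parameter at 62°N:
f = 2Ω sin φ = 2 × 7.29×10⁻⁵ × sin 62° = 1.29×10⁻⁴ s⁻¹
Pressure gradient: |∂P/∂n| = 600 Pa / 191000 m = 3.14×10⁻³ Pa/m
Geostrophic speed: V_g = |∂P/∂n|/(fρ) = 3.14×10⁻³/(1.29×10⁻⁴ × 1.08) = 22.6 m/s
Around a low, centrifugal force acts outward with Coriolis, so pressure-gradient force balances both:
(1/ρ)|∂P/∂n| = fV + V²/R  →  V² + fR·V − fR·V_g = 0
With fR = 1.29×10⁻⁴ × 637×10³ m = 82.0 m/s:
V = [−fR + √((fR)² + 4 fR V_g)]/2 = [−82.0 + √(82.0² + 4×82.0×22.6)]/2 = 18.4 m/s
Subgeostrophic (V < V_g = 22.6 m/s), as expected around a low.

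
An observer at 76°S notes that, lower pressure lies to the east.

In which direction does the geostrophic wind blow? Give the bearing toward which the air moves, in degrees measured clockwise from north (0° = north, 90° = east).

000°

The pressure-gradient force points toward the east (bearing 090°).
Geostrophic balance: in the Southern Hemisphere the Coriolis force deflects motion to the left, so the geostrophic wind blows 90° to the left of the pressure-gradient force (low pressure on the right).
Rotating 090° by 90° counterclockwise gives 000° — the wind blows toward the north.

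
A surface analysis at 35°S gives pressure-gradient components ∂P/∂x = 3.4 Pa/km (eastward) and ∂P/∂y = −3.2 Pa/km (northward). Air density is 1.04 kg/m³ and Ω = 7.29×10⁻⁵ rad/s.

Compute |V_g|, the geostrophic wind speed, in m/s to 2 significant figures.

54 m/s

Coriolis parameter at 35°S:
f = 2Ω sin φ = 2 × 7.29×10⁻⁵ × sin 35° = 8.36×10⁻⁵ s⁻¹
In the Southern Hemisphere f is negative: f = −8.36×10⁻⁵ s⁻¹.
Component geostrophic relations (x east, y north):
u_g = −(1/(fρ)) ∂P/∂y,  v_g = (1/(fρ)) ∂P/∂x
u_g = −(−3.2×10⁻³)/(−8.36×10⁻⁵ × 1.04) = −36.8 m/s;  v_g = (3.4×10⁻³)/(−8.36×10⁻⁵ × 1.04) = −39.1 m/s
|V_g| = √(u_g² + v_g²) = 53.7 m/s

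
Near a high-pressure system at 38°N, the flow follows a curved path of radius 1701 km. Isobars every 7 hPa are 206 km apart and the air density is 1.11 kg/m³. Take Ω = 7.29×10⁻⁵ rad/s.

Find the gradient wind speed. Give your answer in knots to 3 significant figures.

100.0 knots

Coriolis parameter at 38°N:
f = 2Ω sin φ = 2 × 7.29×10⁻⁵ × sin 38° = 8.98×10⁻⁵ s⁻¹
Pressure gradient: |∂P/∂n| = 700 Pa / 206000 m = 3.40×10⁻³ Pa/m
Geostrophic speed: V_g = |∂P/∂n|/(fρ) = 3.40×10⁻³/(8.98×10⁻⁵ × 1.11) = 34.1 m/s
Around a high, pressure-gradient force acts outward with centrifugal, so Coriolis balances both:
fV = (1/ρ)|∂P/∂n| + V²/R  →  V² − fR·V + fR·V_g = 0
With fR = 8.98×10⁻⁵ × 1701×10³ m = 153 m/s:
V = [fR − √((fR)² − 4 fR V_g)]/2 = [153 − √(153² − 4×153×34.1)]/2 = 51.4 m/s
Supergeostrophic (V > V_g = 34.1 m/s), as expected around a high.
Converting: 51.4 m/s × 1.944 = 100.0 knots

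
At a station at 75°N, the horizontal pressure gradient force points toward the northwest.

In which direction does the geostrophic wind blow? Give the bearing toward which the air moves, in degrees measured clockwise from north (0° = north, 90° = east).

045°

The pressure-gradient force points toward the northwest (bearing 315°).
Geostrophic balance: in the Northern Hemisphere the Coriolis force deflects motion to the right, so the geostrophic wind blows 90° to the right of the pressure-gradient force (low pressure on the left).
Rotating 315° by 90° clockwise gives 045° — the wind blows toward the northeast.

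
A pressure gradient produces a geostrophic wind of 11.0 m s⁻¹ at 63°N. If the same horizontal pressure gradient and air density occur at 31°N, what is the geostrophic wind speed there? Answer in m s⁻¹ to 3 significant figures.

19.0 m s⁻¹

With the same pressure gradient and density, V_g ∝ 1/f ∝ 1/sin φ.
V₂ = V₁ · sin φ₁ / sin φ₂ = 11.0 × sin 63° / sin 31°
V₂ = 11.0 × 0.8910/0.5150 = 19.0 m s⁻¹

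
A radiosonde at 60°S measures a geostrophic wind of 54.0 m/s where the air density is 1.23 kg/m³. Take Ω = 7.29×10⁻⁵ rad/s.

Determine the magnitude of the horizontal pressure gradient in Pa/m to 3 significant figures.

Coriolis parameter at 60°S:
f = 2Ω sin φ = 2 × 7.29×10⁻⁵ × sin 60° = 1.26×10⁻⁴ s⁻¹
Geostrophic balance rearranged: |∂P/∂n| = f ρ V_g
|∂P/∂n| = 1.26×10⁻⁴ × 1.23 × 54.0 = 8.39×10⁻³ Pa/m

8.39×10⁻³ Pa/m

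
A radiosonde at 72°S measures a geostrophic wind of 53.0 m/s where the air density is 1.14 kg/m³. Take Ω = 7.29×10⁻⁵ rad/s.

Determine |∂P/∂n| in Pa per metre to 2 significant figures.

Coriolis parameter at 72°S:
f = 2Ω sin φ = 2 × 7.29×10⁻⁵ × sin 72° = 1.39×10⁻⁴ s⁻¹
Geostrophic balance rearranged: |∂P/∂n| = f ρ V_g
|∂P/∂n| = 1.39×10⁻⁴ × 1.14 × 53.0 = 8.38×10⁻³ Pa/m

8.4×10⁻³ Pa/m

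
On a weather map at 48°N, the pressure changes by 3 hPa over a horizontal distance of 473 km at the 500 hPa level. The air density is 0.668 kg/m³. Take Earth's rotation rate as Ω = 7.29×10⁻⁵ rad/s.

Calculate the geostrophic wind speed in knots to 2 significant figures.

17 knots

Coriolis parameter at 48°N:
f = 2Ω sin φ = 2 × 7.29×10⁻⁵ × sin 48° = 1.08×10⁻⁴ s⁻¹
Pressure gradient: |∂P/∂n| = 300 Pa / 473000 m = 6.34×10⁻⁴ Pa/m
Geostrophic balance (pressure-gradient force = Coriolis force):
V_g = (1/(fρ)) |∂P/∂n| = 6.34×10⁻⁴ / (1.08×10⁻⁴ × 0.668) = 8.76 m/s
Converting: 8.76 m/s × 1.944 = 17 knots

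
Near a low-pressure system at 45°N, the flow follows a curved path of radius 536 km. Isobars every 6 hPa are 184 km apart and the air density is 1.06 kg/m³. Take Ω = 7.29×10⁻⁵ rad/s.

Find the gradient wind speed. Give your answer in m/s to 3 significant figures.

Coriolis parameter at 45°N:
f = 2Ω sin φ = 2 × 7.29×10⁻⁵ × sin 45° = 1.03×10⁻⁴ s⁻¹
Pressure gradient: |∂P/∂n| = 600 Pa / 184000 m = 3.26×10⁻³ Pa/m
Geostrophic speed: V_g = |∂P/∂n|/(fρ) = 3.26×10⁻³/(1.03×10⁻⁴ × 1.06) = 29.8 m/s
Around a low, centrifugal force acts outward with Coriolis, so pressure-gradient force balances both:
(1/ρ)|∂P/∂n| = fV + V²/R  →  V² + fR·V − fR·V_g = 0
With fR = 1.03×10⁻⁴ × 536×10³ m = 55.3 m/s:
V = [−fR + √((fR)² + 4 fR V_g)]/2 = [−55.3 + √(55.3² + 4×55.3×29.8)]/2 = 21.5 m/s
Subgeostrophic (V < V_g = 29.8 m/s), as expected around a low.

21.5 m/s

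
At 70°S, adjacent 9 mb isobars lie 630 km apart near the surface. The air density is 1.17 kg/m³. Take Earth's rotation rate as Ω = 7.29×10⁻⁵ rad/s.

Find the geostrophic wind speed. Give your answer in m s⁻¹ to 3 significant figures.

Coriolis parameter at 70°S:
f = 2Ω sin φ = 2 × 7.29×10⁻⁵ × sin 70° = 1.37×10⁻⁴ s⁻¹
Pressure gradient: |∂P/∂n| = 900 Pa / 630000 m = 1.43×10⁻³ Pa/m
Geostrophic balance (pressure-gradient force = Coriolis force):
V_g = (1/(fρ)) |∂P/∂n| = 1.43×10⁻³ / (1.37×10⁻⁴ × 1.17) = 8.91 m/s

8.91 m s⁻¹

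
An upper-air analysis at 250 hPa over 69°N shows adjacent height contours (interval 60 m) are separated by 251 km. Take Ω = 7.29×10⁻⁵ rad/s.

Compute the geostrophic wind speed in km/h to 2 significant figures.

Coriolis parameter at 69°N:
f = 2Ω sin φ = 2 × 7.29×10⁻⁵ × sin 69° = 1.36×10⁻⁴ s⁻¹
Height gradient: |∂Z/∂n| = 60 m / 251000 m = 2.39×10⁻⁴
On a pressure surface, geostrophic balance gives V_g = (g/f)|∂Z/∂n|:
V_g = 9.81 × 2.39×10⁻⁴ / 1.36×10⁻⁴ = 17.2 m/s
Converting: 17.2 m/s × 3.6 = 62 km/h

62 km/h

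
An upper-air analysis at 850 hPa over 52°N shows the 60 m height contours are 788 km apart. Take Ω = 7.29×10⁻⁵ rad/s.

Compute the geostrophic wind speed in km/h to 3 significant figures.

23.4 km/h

Coriolis parameter at 52°N:
f = 2Ω sin φ = 2 × 7.29×10⁻⁵ × sin 52° = 1.15×10⁻⁴ s⁻¹
Height gradient: |∂Z/∂n| = 60 m / 788000 m = 7.61×10⁻⁵
On a pressure surface, geostrophic balance gives V_g = (g/f)|∂Z/∂n|:
V_g = 9.81 × 7.61×10⁻⁵ / 1.15×10⁻⁴ = 6.50 m/s
Converting: 6.50 m/s × 3.6 = 23.4 km/h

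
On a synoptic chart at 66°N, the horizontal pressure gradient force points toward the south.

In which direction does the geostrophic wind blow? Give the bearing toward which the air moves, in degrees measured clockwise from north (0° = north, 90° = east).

The pressure-gradient force points toward the south (bearing 180°).
Geostrophic balance: in the Northern Hemisphere the Coriolis force deflects motion to the right, so the geostrophic wind blows 90° to the right of the pressure-gradient force (low pressure on the left).
Rotating 180° by 90° clockwise gives 270° — the wind blows toward the west.

270°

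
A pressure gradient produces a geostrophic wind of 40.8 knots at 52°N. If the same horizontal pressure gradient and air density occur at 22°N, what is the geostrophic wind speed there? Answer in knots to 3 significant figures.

With the same pressure gradient and density, V_g ∝ 1/f ∝ 1/sin φ.
V₂ = V₁ · sin φ₁ / sin φ₂ = 40.8 × sin 52° / sin 22°
V₂ = 40.8 × 0.7880/0.3746 = 85.8 knots

85.8 knots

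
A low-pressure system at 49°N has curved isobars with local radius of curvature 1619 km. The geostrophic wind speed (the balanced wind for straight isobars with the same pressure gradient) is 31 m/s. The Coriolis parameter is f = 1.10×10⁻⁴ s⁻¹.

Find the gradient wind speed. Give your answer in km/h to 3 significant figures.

96.9 km/h

Around a low, centrifugal force acts outward with Coriolis, so pressure-gradient force balances both:
(1/ρ)|∂P/∂n| = fV + V²/R  →  V² + fR·V − fR·V_g = 0
With fR = 1.10×10⁻⁴ × 1619×10³ m = 178 m/s:
V = [−fR + √((fR)² + 4 fR V_g)]/2 = [−178 + √(178² + 4×178×31)]/2 = 26.9 m/s
Subgeostrophic (V < V_g = 31 m/s), as expected around a low.
Converting: 26.9 m/s × 3.6 = 96.9 km/h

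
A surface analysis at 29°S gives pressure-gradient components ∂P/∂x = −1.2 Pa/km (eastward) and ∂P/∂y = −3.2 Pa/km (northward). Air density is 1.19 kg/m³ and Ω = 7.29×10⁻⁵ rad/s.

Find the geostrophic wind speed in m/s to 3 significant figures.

40.6 m/s

Coriolis parameter at 29°S:
f = 2Ω sin φ = 2 × 7.29×10⁻⁵ × sin 29° = 7.07×10⁻⁵ s⁻¹
In the Southern Hemisphere f is negative: f = −7.07×10⁻⁵ s⁻¹.
Component geostrophic relations (x east, y north):
u_g = −(1/(fρ)) ∂P/∂y,  v_g = (1/(fρ)) ∂P/∂x
u_g = −(−3.2×10⁻³)/(−7.07×10⁻⁵ × 1.19) = −38.0 m/s;  v_g = (−1.2×10⁻³)/(−7.07×10⁻⁵ × 1.19) = 14.3 m/s
|V_g| = √(u_g² + v_g²) = 40.6 m/s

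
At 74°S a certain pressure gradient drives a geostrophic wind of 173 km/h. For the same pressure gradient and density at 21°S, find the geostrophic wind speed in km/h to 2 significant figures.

With the same pressure gradient and density, V_g ∝ 1/f ∝ 1/sin φ.
V₂ = V₁ · sin φ₁ / sin φ₂ = 173 × sin 74° / sin 21°
V₂ = 173 × 0.9613/0.3584 = 460 km/h

460 km/h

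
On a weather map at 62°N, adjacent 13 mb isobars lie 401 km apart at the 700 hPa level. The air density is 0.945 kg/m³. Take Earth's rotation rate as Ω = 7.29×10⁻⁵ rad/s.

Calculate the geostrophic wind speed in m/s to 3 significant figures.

26.6 m/s

Coriolis parameter at 62°N:
f = 2Ω sin φ = 2 × 7.29×10⁻⁵ × sin 62° = 1.29×10⁻⁴ s⁻¹
Pressure gradient: |∂P/∂n| = 1300 Pa / 401000 m = 3.24×10⁻³ Pa/m
Geostrophic balance (pressure-gradient force = Coriolis force):
V_g = (1/(fρ)) |∂P/∂n| = 3.24×10⁻³ / (1.29×10⁻⁴ × 0.945) = 26.6 m/s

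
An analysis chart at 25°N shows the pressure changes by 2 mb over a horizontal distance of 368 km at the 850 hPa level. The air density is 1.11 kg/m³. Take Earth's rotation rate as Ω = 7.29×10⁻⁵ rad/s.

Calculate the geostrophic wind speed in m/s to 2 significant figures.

Coriolis parameter at 25°N:
f = 2Ω sin φ = 2 × 7.29×10⁻⁵ × sin 25° = 6.16×10⁻⁵ s⁻¹
Pressure gradient: |∂P/∂n| = 200 Pa / 368000 m = 5.43×10⁻⁴ Pa/m
Geostrophic balance (pressure-gradient force = Coriolis force):
V_g = (1/(fρ)) |∂P/∂n| = 5.43×10⁻⁴ / (6.16×10⁻⁵ × 1.11) = 7.95 m/s

7.9 m/s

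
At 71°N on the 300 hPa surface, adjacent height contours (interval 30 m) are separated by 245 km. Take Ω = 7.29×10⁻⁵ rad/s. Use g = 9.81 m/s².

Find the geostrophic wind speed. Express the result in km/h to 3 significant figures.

Coriolis parameter at 71°N:
f = 2Ω sin φ = 2 × 7.29×10⁻⁵ × sin 71° = 1.38×10⁻⁴ s⁻¹
Height gradient: |∂Z/∂n| = 30 m / 245000 m = 1.22×10⁻⁴
On a pressure surface, geostrophic balance gives V_g = (g/f)|∂Z/∂n|:
V_g = 9.81 × 1.22×10⁻⁴ / 1.38×10⁻⁴ = 8.71 m/s
Converting: 8.71 m/s × 3.6 = 31.4 km/h

31.4 km/h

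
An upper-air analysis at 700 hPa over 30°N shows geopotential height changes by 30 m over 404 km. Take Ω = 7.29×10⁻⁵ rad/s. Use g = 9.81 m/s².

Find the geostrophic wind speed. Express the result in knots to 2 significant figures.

Coriolis parameter at 30°N:
f = 2Ω sin φ = 2 × 7.29×10⁻⁵ × sin 30° = 7.29×10⁻⁵ s⁻¹
Height gradient: |∂Z/∂n| = 30 m / 404000 m = 7.43×10⁻⁵
On a pressure surface, geostrophic balance gives V_g = (g/f)|∂Z/∂n|:
V_g = 9.81 × 7.43×10⁻⁵ / 7.29×10⁻⁵ = 9.99 m/s
Converting: 9.99 m/s × 1.944 = 19 knots

19 knots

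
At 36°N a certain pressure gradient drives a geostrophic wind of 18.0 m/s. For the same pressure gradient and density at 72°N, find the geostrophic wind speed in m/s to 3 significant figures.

With the same pressure gradient and density, V_g ∝ 1/f ∝ 1/sin φ.
V₂ = V₁ · sin φ₁ / sin φ₂ = 18.0 × sin 36° / sin 72°
V₂ = 18.0 × 0.5878/0.9511 = 11.1 m/s

11.1 m/s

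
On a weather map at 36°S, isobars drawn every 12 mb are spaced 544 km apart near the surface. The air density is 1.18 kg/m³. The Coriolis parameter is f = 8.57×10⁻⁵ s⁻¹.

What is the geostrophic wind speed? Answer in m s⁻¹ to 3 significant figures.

21.8 m s⁻¹

Pressure gradient: |∂P/∂n| = 1200 Pa / 544000 m = 2.21×10⁻³ Pa/m
Geostrophic balance (pressure-gradient force = Coriolis force):
V_g = (1/(fρ)) |∂P/∂n| = 2.21×10⁻³ / (8.57×10⁻⁵ × 1.18) = 21.8 m/s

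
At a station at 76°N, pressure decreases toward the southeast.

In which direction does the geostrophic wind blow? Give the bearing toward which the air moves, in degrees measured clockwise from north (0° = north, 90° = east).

The pressure-gradient force points toward the southeast (bearing 135°).
Geostrophic balance: in the Northern Hemisphere the Coriolis force deflects motion to the right, so the geostrophic wind blows 90° to the right of the pressure-gradient force (low pressure on the left).
Rotating 135° by 90° clockwise gives 225° — the wind blows toward the southwest.

225°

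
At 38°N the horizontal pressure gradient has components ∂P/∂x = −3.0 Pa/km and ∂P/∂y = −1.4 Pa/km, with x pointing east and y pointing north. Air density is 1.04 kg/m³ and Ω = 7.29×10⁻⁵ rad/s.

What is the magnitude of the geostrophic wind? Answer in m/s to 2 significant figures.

35 m/s

Coriolis parameter at 38°N:
f = 2Ω sin φ = 2 × 7.29×10⁻⁵ × sin 38° = 8.98×10⁻⁵ s⁻¹
Component geostrophic relations (x east, y north):
u_g = −(1/(fρ)) ∂P/∂y,  v_g = (1/(fρ)) ∂P/∂x
u_g = −(−1.4×10⁻³)/(8.98×10⁻⁵ × 1.04) = 15.0 m/s;  v_g = (−3.0×10⁻³)/(8.98×10⁻⁵ × 1.04) = −32.1 m/s
|V_g| = √(u_g² + v_g²) = 35.5 m/s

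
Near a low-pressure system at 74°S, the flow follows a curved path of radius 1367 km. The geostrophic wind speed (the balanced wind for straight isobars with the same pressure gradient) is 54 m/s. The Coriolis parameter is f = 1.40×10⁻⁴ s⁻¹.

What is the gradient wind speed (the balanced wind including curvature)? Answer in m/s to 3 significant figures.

43.9 m/s

Around a low, centrifugal force acts outward with Coriolis, so pressure-gradient force balances both:
(1/ρ)|∂P/∂n| = fV + V²/R  →  V² + fR·V − fR·V_g = 0
With fR = 1.40×10⁻⁴ × 1367×10³ m = 191 m/s:
V = [−fR + √((fR)² + 4 fR V_g)]/2 = [−191 + √(191² + 4×191×54)]/2 = 43.9 m/s
Subgeostrophic (V < V_g = 54 m/s), as expected around a low.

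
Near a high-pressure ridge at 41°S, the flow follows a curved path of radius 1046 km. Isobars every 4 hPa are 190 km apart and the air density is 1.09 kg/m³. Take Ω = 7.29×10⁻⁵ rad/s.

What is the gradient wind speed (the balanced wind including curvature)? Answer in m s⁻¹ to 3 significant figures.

Coriolis parameter at 41°S:
f = 2Ω sin φ = 2 × 7.29×10⁻⁵ × sin 41° = 9.57×10⁻⁵ s⁻¹
Pressure gradient: |∂P/∂n| = 400 Pa / 190000 m = 2.11×10⁻³ Pa/m
Geostrophic speed: V_g = |∂P/∂n|/(fρ) = 2.11×10⁻³/(9.57×10⁻⁵ × 1.09) = 20.2 m/s
Around a high, pressure-gradient force acts outward with centrifugal, so Coriolis balances both:
fV = (1/ρ)|∂P/∂n| + V²/R  →  V² − fR·V + fR·V_g = 0
With fR = 9.57×10⁻⁵ × 1046×10³ m = 100 m/s:
V = [fR − √((fR)² − 4 fR V_g)]/2 = [100 − √(100² − 4×100×20.2)]/2 = 28.1 m/s
Supergeostrophic (V > V_g = 20.2 m/s), as expected around a high.

28.1 m s⁻¹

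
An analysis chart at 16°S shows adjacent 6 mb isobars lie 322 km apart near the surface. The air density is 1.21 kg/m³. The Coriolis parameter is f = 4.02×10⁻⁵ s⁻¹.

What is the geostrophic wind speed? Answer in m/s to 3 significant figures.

38.3 m/s

Pressure gradient: |∂P/∂n| = 600 Pa / 322000 m = 1.86×10⁻³ Pa/m
Geostrophic balance (pressure-gradient force = Coriolis force):
V_g = (1/(fρ)) |∂P/∂n| = 1.86×10⁻³ / (4.02×10⁻⁵ × 1.21) = 38.3 m/s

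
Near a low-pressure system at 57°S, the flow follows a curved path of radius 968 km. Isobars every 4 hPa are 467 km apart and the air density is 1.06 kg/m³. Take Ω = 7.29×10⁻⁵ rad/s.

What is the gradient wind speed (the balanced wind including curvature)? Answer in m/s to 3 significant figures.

6.28 m/s

Coriolis parameter at 57°S:
f = 2Ω sin φ = 2 × 7.29×10⁻⁵ × sin 57° = 1.22×10⁻⁴ s⁻¹
Pressure gradient: |∂P/∂n| = 400 Pa / 467000 m = 8.57×10⁻⁴ Pa/m
Geostrophic speed: V_g = |∂P/∂n|/(fρ) = 8.57×10⁻⁴/(1.22×10⁻⁴ × 1.06) = 6.61 m/s
Around a low, centrifugal force acts outward with Coriolis, so pressure-gradient force balances both:
(1/ρ)|∂P/∂n| = fV + V²/R  →  V² + fR·V − fR·V_g = 0
With fR = 1.22×10⁻⁴ × 968×10³ m = 118 m/s:
V = [−fR + √((fR)² + 4 fR V_g)]/2 = [−118 + √(118² + 4×118×6.61)]/2 = 6.28 m/s
Subgeostrophic (V < V_g = 6.61 m/s), as expected around a low.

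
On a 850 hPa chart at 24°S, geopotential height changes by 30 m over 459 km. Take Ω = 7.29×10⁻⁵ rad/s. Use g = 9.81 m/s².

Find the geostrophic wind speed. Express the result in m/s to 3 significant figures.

10.8 m/s

Coriolis parameter at 24°S:
f = 2Ω sin φ = 2 × 7.29×10⁻⁵ × sin 24° = 5.93×10⁻⁵ s⁻¹
Height gradient: |∂Z/∂n| = 30 m / 459000 m = 6.54×10⁻⁵
On a pressure surface, geostrophic balance gives V_g = (g/f)|∂Z/∂n|:
V_g = 9.81 × 6.54×10⁻⁵ / 5.93×10⁻⁵ = 10.8 m/s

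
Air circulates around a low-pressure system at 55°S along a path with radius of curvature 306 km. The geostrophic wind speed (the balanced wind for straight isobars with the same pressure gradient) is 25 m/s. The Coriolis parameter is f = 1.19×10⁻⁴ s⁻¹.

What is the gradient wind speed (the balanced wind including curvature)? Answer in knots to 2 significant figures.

33 knots

Around a low, centrifugal force acts outward with Coriolis, so pressure-gradient force balances both:
(1/ρ)|∂P/∂n| = fV + V²/R  →  V² + fR·V − fR·V_g = 0
With fR = 1.19×10⁻⁴ × 306×10³ m = 36.4 m/s:
V = [−fR + √((fR)² + 4 fR V_g)]/2 = [−36.4 + √(36.4² + 4×36.4×25)]/2 = 17 m/s
Subgeostrophic (V < V_g = 25 m/s), as expected around a low.
Converting: 17 m/s × 1.944 = 33 knots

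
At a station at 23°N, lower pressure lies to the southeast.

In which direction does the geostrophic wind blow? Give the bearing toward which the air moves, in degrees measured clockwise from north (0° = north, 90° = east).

The pressure-gradient force points toward the southeast (bearing 135°).
Geostrophic balance: in the Northern Hemisphere the Coriolis force deflects motion to the right, so the geostrophic wind blows 90° to the right of the pressure-gradient force (low pressure on the left).
Rotating 135° by 90° clockwise gives 225° — the wind blows toward the southwest.

225°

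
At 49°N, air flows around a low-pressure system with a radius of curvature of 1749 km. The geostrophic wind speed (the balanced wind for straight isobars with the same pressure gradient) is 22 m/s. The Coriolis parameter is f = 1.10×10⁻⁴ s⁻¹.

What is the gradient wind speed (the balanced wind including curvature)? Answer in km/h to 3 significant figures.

Around a low, centrifugal force acts outward with Coriolis, so pressure-gradient force balances both:
(1/ρ)|∂P/∂n| = fV + V²/R  →  V² + fR·V − fR·V_g = 0
With fR = 1.10×10⁻⁴ × 1749×10³ m = 192 m/s:
V = [−fR + √((fR)² + 4 fR V_g)]/2 = [−192 + √(192² + 4×192×22)]/2 = 19.9 m/s
Subgeostrophic (V < V_g = 22 m/s), as expected around a low.
Converting: 19.9 m/s × 3.6 = 71.8 km/h

71.8 km/h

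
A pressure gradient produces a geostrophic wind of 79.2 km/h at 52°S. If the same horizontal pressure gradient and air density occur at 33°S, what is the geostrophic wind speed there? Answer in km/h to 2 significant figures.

With the same pressure gradient and density, V_g ∝ 1/f ∝ 1/sin φ.
V₂ = V₁ · sin φ₁ / sin φ₂ = 79.2 × sin 52° / sin 33°
V₂ = 79.2 × 0.7880/0.5446 = 110 km/h

110 km/h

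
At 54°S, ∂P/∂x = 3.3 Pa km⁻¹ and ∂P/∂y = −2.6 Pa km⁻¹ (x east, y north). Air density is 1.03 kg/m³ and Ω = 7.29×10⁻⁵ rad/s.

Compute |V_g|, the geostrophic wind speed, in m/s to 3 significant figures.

34.6 m/s

Coriolis parameter at 54°S:
f = 2Ω sin φ = 2 × 7.29×10⁻⁵ × sin 54° = 1.18×10⁻⁴ s⁻¹
In the Southern Hemisphere f is negative: f = −1.18×10⁻⁴ s⁻¹.
Component geostrophic relations (x east, y north):
u_g = −(1/(fρ)) ∂P/∂y,  v_g = (1/(fρ)) ∂P/∂x
u_g = −(−2.6×10⁻³)/(−1.18×10⁻⁴ × 1.03) = −21.4 m/s;  v_g = (3.3×10⁻³)/(−1.18×10⁻⁴ × 1.03) = −27.2 m/s
|V_g| = √(u_g² + v_g²) = 34.6 m/s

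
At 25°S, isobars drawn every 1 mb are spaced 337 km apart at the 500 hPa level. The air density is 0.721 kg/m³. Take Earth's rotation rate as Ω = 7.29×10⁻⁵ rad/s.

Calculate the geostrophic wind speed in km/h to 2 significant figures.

Coriolis parameter at 25°S:
f = 2Ω sin φ = 2 × 7.29×10⁻⁵ × sin 25° = 6.16×10⁻⁵ s⁻¹
Pressure gradient: |∂P/∂n| = 100 Pa / 337000 m = 2.97×10⁻⁴ Pa/m
Geostrophic balance (pressure-gradient force = Coriolis force):
V_g = (1/(fρ)) |∂P/∂n| = 2.97×10⁻⁴ / (6.16×10⁻⁵ × 0.721) = 6.68 m/s
Converting: 6.68 m/s × 3.6 = 24 km/h

24 km/h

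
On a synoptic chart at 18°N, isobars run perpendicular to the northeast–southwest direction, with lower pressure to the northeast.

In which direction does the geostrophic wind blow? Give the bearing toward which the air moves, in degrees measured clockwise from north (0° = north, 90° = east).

135°

The pressure-gradient force points toward the northeast (bearing 045°).
Geostrophic balance: in the Northern Hemisphere the Coriolis force deflects motion to the right, so the geostrophic wind blows 90° to the right of the pressure-gradient force (low pressure on the left).
Rotating 045° by 90° clockwise gives 135° — the wind blows toward the southeast.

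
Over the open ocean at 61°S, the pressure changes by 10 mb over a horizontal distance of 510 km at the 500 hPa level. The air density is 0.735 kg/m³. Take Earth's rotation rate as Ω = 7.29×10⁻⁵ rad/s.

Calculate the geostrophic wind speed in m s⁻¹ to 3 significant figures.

20.9 m s⁻¹

Coriolis parameter at 61°S:
f = 2Ω sin φ = 2 × 7.29×10⁻⁵ × sin 61° = 1.28×10⁻⁴ s⁻¹
Pressure gradient: |∂P/∂n| = 1000 Pa / 510000 m = 1.96×10⁻³ Pa/m
Geostrophic balance (pressure-gradient force = Coriolis force):
V_g = (1/(fρ)) |∂P/∂n| = 1.96×10⁻³ / (1.28×10⁻⁴ × 0.735) = 20.9 m/s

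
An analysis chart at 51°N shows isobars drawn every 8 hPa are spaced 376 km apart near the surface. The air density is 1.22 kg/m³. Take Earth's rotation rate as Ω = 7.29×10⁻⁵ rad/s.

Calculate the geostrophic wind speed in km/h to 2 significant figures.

Coriolis parameter at 51°N:
f = 2Ω sin φ = 2 × 7.29×10⁻⁵ × sin 51° = 1.13×10⁻⁴ s⁻¹
Pressure gradient: |∂P/∂n| = 800 Pa / 376000 m = 2.13×10⁻³ Pa/m
Geostrophic balance (pressure-gradient force = Coriolis force):
V_g = (1/(fρ)) |∂P/∂n| = 2.13×10⁻³ / (1.13×10⁻⁴ × 1.22) = 15.4 m/s
Converting: 15.4 m/s × 3.6 = 55 km/h

55 km/h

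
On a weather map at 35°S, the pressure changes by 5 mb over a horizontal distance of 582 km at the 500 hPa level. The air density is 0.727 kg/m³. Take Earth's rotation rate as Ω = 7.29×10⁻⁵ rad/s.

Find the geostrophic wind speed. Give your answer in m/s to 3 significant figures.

Coriolis parameter at 35°S:
f = 2Ω sin φ = 2 × 7.29×10⁻⁵ × sin 35° = 8.36×10⁻⁵ s⁻¹
Pressure gradient: |∂P/∂n| = 500 Pa / 582000 m = 8.59×10⁻⁴ Pa/m
Geostrophic balance (pressure-gradient force = Coriolis force):
V_g = (1/(fρ)) |∂P/∂n| = 8.59×10⁻⁴ / (8.36×10⁻⁵ × 0.727) = 14.1 m/s

14.1 m/s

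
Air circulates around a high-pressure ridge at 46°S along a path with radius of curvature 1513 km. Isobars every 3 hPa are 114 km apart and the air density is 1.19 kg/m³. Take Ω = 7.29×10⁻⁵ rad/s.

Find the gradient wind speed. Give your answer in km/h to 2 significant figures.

90 km/h

Coriolis parameter at 46°S:
f = 2Ω sin φ = 2 × 7.29×10⁻⁵ × sin 46° = 1.05×10⁻⁴ s⁻¹
Pressure gradient: |∂P/∂n| = 300 Pa / 114000 m = 2.63×10⁻³ Pa/m
Geostrophic speed: V_g = |∂P/∂n|/(fρ) = 2.63×10⁻³/(1.05×10⁻⁴ × 1.19) = 21.1 m/s
Around a high, pressure-gradient force acts outward with centrifugal, so Coriolis balances both:
fV = (1/ρ)|∂P/∂n| + V²/R  →  V² − fR·V + fR·V_g = 0
With fR = 1.05×10⁻⁴ × 1513×10³ m = 159 m/s:
V = [fR − √((fR)² − 4 fR V_g)]/2 = [159 − √(159² − 4×159×21.1)]/2 = 25 m/s
Supergeostrophic (V > V_g = 21.1 m/s), as expected around a high.
Converting: 25 m/s × 3.6 = 90 km/h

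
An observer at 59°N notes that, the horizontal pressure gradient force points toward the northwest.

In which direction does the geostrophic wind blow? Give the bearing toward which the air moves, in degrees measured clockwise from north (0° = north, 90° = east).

045°

The pressure-gradient force points toward the northwest (bearing 315°).
Geostrophic balance: in the Northern Hemisphere the Coriolis force deflects motion to the right, so the geostrophic wind blows 90° to the right of the pressure-gradient force (low pressure on the left).
Rotating 315° by 90° clockwise gives 045° — the wind blows toward the northeast.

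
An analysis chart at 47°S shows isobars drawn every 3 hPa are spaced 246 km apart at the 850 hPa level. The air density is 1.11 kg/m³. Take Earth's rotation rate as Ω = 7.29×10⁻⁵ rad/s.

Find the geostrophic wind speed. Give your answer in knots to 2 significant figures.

20 knots

Coriolis parameter at 47°S:
f = 2Ω sin φ = 2 × 7.29×10⁻⁵ × sin 47° = 1.07×10⁻⁴ s⁻¹
Pressure gradient: |∂P/∂n| = 300 Pa / 246000 m = 1.22×10⁻³ Pa/m
Geostrophic balance (pressure-gradient force = Coriolis force):
V_g = (1/(fρ)) |∂P/∂n| = 1.22×10⁻³ / (1.07×10⁻⁴ × 1.11) = 10.3 m/s
Converting: 10.3 m/s × 1.944 = 20 knots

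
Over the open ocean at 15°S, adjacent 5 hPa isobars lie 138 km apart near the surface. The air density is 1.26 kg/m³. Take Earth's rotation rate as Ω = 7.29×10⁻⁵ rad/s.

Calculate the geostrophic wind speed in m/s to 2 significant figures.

76 m/s

Coriolis parameter at 15°S:
f = 2Ω sin φ = 2 × 7.29×10⁻⁵ × sin 15° = 3.77×10⁻⁵ s⁻¹
Pressure gradient: |∂P/∂n| = 500 Pa / 138000 m = 3.62×10⁻³ Pa/m
Geostrophic balance (pressure-gradient force = Coriolis force):
V_g = (1/(fρ)) |∂P/∂n| = 3.62×10⁻³ / (3.77×10⁻⁵ × 1.26) = 76.2 m/s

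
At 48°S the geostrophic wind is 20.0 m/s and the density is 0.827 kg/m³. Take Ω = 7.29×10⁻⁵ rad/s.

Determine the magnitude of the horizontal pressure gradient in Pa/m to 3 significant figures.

1.79×10⁻³ Pa/m

Coriolis parameter at 48°S:
f = 2Ω sin φ = 2 × 7.29×10⁻⁵ × sin 48° = 1.08×10⁻⁴ s⁻¹
Geostrophic balance rearranged: |∂P/∂n| = f ρ V_g
|∂P/∂n| = 1.08×10⁻⁴ × 0.827 × 20.0 = 1.79×10⁻³ Pa/m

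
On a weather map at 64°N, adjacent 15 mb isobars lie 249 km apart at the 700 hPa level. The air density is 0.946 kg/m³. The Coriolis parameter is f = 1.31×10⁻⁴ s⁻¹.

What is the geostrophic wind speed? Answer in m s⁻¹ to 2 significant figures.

Pressure gradient: |∂P/∂n| = 1500 Pa / 249000 m = 6.02×10⁻³ Pa/m
Geostrophic balance (pressure-gradient force = Coriolis force):
V_g = (1/(fρ)) |∂P/∂n| = 6.02×10⁻³ / (1.31×10⁻⁴ × 0.946) = 48.6 m/s

49 m s⁻¹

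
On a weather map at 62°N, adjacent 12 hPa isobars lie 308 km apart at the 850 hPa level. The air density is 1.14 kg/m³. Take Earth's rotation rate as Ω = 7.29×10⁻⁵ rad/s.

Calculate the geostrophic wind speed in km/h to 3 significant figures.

95.6 km/h

Coriolis parameter at 62°N:
f = 2Ω sin φ = 2 × 7.29×10⁻⁵ × sin 62° = 1.29×10⁻⁴ s⁻¹
Pressure gradient: |∂P/∂n| = 1200 Pa / 308000 m = 3.90×10⁻³ Pa/m
Geostrophic balance (pressure-gradient force = Coriolis force):
V_g = (1/(fρ)) |∂P/∂n| = 3.90×10⁻³ / (1.29×10⁻⁴ × 1.14) = 26.5 m/s
Converting: 26.5 m/s × 3.6 = 95.6 km/h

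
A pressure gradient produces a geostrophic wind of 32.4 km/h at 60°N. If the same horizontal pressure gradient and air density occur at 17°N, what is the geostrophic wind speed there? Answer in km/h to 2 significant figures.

With the same pressure gradient and density, V_g ∝ 1/f ∝ 1/sin φ.
V₂ = V₁ · sin φ₁ / sin φ₂ = 32.4 × sin 60° / sin 17°
V₂ = 32.4 × 0.8660/0.2924 = 96 km/h

96 km/h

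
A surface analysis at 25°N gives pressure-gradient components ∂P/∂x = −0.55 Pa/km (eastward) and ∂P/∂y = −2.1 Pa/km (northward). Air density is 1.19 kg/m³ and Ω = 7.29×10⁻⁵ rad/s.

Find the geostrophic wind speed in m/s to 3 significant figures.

Coriolis parameter at 25°N:
f = 2Ω sin φ = 2 × 7.29×10⁻⁵ × sin 25° = 6.16×10⁻⁵ s⁻¹
Component geostrophic relations (x east, y north):
u_g = −(1/(fρ)) ∂P/∂y,  v_g = (1/(fρ)) ∂P/∂x
u_g = −(−2.1×10⁻³)/(6.16×10⁻⁵ × 1.19) = 28.6 m/s;  v_g = (−0.55×10⁻³)/(6.16×10⁻⁵ × 1.19) = −7.50 m/s
|V_g| = √(u_g² + v_g²) = 29.6 m/s

29.6 m/s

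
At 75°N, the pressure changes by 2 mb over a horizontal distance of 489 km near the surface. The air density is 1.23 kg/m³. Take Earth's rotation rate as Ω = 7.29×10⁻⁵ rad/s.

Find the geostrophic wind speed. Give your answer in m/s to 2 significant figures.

Coriolis parameter at 75°N:
f = 2Ω sin φ = 2 × 7.29×10⁻⁵ × sin 75° = 1.41×10⁻⁴ s⁻¹
Pressure gradient: |∂P/∂n| = 200 Pa / 489000 m = 4.09×10⁻⁴ Pa/m
Geostrophic balance (pressure-gradient force = Coriolis force):
V_g = (1/(fρ)) |∂P/∂n| = 4.09×10⁻⁴ / (1.41×10⁻⁴ × 1.23) = 2.36 m/s

2.4 m/s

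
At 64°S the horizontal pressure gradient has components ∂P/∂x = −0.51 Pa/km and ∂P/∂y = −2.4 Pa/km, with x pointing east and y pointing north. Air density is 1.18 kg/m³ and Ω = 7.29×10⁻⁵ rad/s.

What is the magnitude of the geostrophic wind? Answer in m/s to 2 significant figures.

16 m/s

Coriolis parameter at 64°S:
f = 2Ω sin φ = 2 × 7.29×10⁻⁵ × sin 64° = 1.31×10⁻⁴ s⁻¹
In the Southern Hemisphere f is negative: f = −1.31×10⁻⁴ s⁻¹.
Component geostrophic relations (x east, y north):
u_g = −(1/(fρ)) ∂P/∂y,  v_g = (1/(fρ)) ∂P/∂x
u_g = −(−2.4×10⁻³)/(−1.31×10⁻⁴ × 1.18) = −15.5 m/s;  v_g = (−0.51×10⁻³)/(−1.31×10⁻⁴ × 1.18) = 3.30 m/s
|V_g| = √(u_g² + v_g²) = 15.9 m/s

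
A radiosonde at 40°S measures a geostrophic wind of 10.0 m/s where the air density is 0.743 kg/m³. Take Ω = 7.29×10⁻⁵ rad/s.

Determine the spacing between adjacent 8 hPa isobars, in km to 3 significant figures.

Coriolis parameter at 40°S:
f = 2Ω sin φ = 2 × 7.29×10⁻⁵ × sin 40° = 9.37×10⁻⁵ s⁻¹
Geostrophic balance rearranged: |∂P/∂n| = f ρ V_g
|∂P/∂n| = 9.37×10⁻⁵ × 0.743 × 10.0 = 6.96×10⁻⁴ Pa/m
Isobar spacing: Δn = ΔP/|∂P/∂n| = 800 Pa / 6.96×10⁻⁴ Pa/m = 1148884 m ≈ 1150 km

1150 km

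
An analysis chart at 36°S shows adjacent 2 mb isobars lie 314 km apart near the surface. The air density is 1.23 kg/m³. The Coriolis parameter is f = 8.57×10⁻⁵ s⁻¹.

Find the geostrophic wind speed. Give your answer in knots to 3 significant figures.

11.7 knots

Pressure gradient: |∂P/∂n| = 200 Pa / 314000 m = 6.37×10⁻⁴ Pa/m
Geostrophic balance (pressure-gradient force = Coriolis force):
V_g = (1/(fρ)) |∂P/∂n| = 6.37×10⁻⁴ / (8.57×10⁻⁵ × 1.23) = 6.04 m/s
Converting: 6.04 m/s × 1.944 = 11.7 knots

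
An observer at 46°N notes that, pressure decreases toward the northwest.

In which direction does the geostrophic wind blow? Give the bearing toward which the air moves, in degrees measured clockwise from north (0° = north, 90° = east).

045°

The pressure-gradient force points toward the northwest (bearing 315°).
Geostrophic balance: in the Northern Hemisphere the Coriolis force deflects motion to the right, so the geostrophic wind blows 90° to the right of the pressure-gradient force (low pressure on the left).
Rotating 315° by 90° clockwise gives 045° — the wind blows toward the northeast.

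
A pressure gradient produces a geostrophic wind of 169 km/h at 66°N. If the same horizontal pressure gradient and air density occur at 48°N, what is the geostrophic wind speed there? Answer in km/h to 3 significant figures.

208 km/h

With the same pressure gradient and density, V_g ∝ 1/f ∝ 1/sin φ.
V₂ = V₁ · sin φ₁ / sin φ₂ = 169 × sin 66° / sin 48°
V₂ = 169 × 0.9135/0.7431 = 208 km/h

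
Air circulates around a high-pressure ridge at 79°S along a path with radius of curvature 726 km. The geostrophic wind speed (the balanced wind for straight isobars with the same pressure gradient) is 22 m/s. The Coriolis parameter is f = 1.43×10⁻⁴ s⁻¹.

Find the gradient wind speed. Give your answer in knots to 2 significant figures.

Around a high, pressure-gradient force acts outward with centrifugal, so Coriolis balances both:
fV = (1/ρ)|∂P/∂n| + V²/R  →  V² − fR·V + fR·V_g = 0
With fR = 1.43×10⁻⁴ × 726×10³ m = 104 m/s:
V = [fR − √((fR)² − 4 fR V_g)]/2 = [104 − √(104² − 4×104×22)]/2 = 31.6 m/s
Supergeostrophic (V > V_g = 22 m/s), as expected around a high.
Converting: 31.6 m/s × 1.944 = 62 knots

62 knots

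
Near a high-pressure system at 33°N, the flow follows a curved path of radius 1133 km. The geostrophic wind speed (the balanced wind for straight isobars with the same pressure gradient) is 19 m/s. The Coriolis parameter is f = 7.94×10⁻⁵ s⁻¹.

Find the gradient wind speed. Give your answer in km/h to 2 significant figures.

98 km/h

Around a high, pressure-gradient force acts outward with centrifugal, so Coriolis balances both:
fV = (1/ρ)|∂P/∂n| + V²/R  →  V² − fR·V + fR·V_g = 0
With fR = 7.94×10⁻⁵ × 1133×10³ m = 90.0 m/s:
V = [fR − √((fR)² − 4 fR V_g)]/2 = [90.0 − √(90.0² − 4×90.0×19)]/2 = 27.3 m/s
Supergeostrophic (V > V_g = 19 m/s), as expected around a high.
Converting: 27.3 m/s × 3.6 = 98 km/h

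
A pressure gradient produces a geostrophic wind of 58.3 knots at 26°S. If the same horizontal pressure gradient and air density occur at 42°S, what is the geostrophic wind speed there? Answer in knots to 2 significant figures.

With the same pressure gradient and density, V_g ∝ 1/f ∝ 1/sin φ.
V₂ = V₁ · sin φ₁ / sin φ₂ = 58.3 × sin 26° / sin 42°
V₂ = 58.3 × 0.4384/0.6691 = 38 knots

38 knots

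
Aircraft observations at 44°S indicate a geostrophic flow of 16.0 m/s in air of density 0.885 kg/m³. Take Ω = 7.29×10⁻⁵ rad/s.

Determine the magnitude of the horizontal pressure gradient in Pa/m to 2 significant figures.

1.4×10⁻³ Pa/m

Coriolis parameter at 44°S:
f = 2Ω sin φ = 2 × 7.29×10⁻⁵ × sin 44° = 1.01×10⁻⁴ s⁻¹
Geostrophic balance rearranged: |∂P/∂n| = f ρ V_g
|∂P/∂n| = 1.01×10⁻⁴ × 0.885 × 16.0 = 1.43×10⁻³ Pa/m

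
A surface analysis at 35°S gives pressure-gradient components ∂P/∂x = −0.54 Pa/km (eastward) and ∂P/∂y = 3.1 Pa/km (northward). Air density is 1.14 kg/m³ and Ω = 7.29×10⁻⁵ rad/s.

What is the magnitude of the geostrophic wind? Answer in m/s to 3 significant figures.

Coriolis parameter at 35°S:
f = 2Ω sin φ = 2 × 7.29×10⁻⁵ × sin 35° = 8.36×10⁻⁵ s⁻¹
In the Southern Hemisphere f is negative: f = −8.36×10⁻⁵ s⁻¹.
Component geostrophic relations (x east, y north):
u_g = −(1/(fρ)) ∂P/∂y,  v_g = (1/(fρ)) ∂P/∂x
u_g = −(3.1×10⁻³)/(−8.36×10⁻⁵ × 1.14) = 32.5 m/s;  v_g = (−0.54×10⁻³)/(−8.36×10⁻⁵ × 1.14) = 5.66 m/s
|V_g| = √(u_g² + v_g²) = 33.0 m/s

33.0 m/s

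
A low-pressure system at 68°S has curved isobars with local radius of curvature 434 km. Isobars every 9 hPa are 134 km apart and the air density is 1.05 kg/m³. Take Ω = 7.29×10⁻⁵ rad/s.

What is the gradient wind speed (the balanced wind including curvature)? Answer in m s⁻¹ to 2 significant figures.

31 m s⁻¹

Coriolis parameter at 68°S:
f = 2Ω sin φ = 2 × 7.29×10⁻⁵ × sin 68° = 1.35×10⁻⁴ s⁻¹
Pressure gradient: |∂P/∂n| = 900 Pa / 134000 m = 6.72×10⁻³ Pa/m
Geostrophic speed: V_g = |∂P/∂n|/(fρ) = 6.72×10⁻³/(1.35×10⁻⁴ × 1.05) = 47.3 m/s
Around a low, centrifugal force acts outward with Coriolis, so pressure-gradient force balances both:
(1/ρ)|∂P/∂n| = fV + V²/R  →  V² + fR·V − fR·V_g = 0
With fR = 1.35×10⁻⁴ × 434×10³ m = 58.7 m/s:
V = [−fR + √((fR)² + 4 fR V_g)]/2 = [−58.7 + √(58.7² + 4×58.7×47.3)]/2 = 31 m/s
Subgeostrophic (V < V_g = 47.3 m/s), as expected around a low.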